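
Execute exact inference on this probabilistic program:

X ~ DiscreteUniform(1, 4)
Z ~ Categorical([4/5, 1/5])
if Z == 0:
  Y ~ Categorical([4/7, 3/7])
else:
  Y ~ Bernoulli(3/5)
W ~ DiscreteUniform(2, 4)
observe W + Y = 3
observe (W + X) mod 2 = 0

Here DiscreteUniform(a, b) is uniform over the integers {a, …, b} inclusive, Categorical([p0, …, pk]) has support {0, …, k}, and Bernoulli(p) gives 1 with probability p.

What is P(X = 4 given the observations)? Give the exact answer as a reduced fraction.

Enumerate traces; 8 have nonzero weight after conditioning:
  (X=1, Z=0, Y=0, W=3) weight 4/105
  (X=1, Z=1, Y=0, W=3) weight 1/150
  (X=2, Z=0, Y=1, W=2) weight 1/35
  (X=2, Z=1, Y=1, W=2) weight 1/100
  (X=3, Z=0, Y=0, W=3) weight 4/105
  (X=3, Z=1, Y=0, W=3) weight 1/150
  (X=4, Z=0, Y=1, W=2) weight 1/35
  (X=4, Z=1, Y=1, W=2) weight 1/100
Group by X:
  weight(X=1) = 47/1050
  weight(X=2) = 27/700
  weight(X=3) = 47/1050
  weight(X=4) = 27/700
Total weight = 47/1050 + 27/700 + 47/1050 + 27/700 = 1/6
P(X=1 | obs) = 47/1050 / 1/6 = 47/175
P(X=2 | obs) = 27/700 / 1/6 = 81/350
P(X=3 | obs) = 47/1050 / 1/6 = 47/175
P(X=4 | obs) = 27/700 / 1/6 = 81/350

P(X = 4 | obs) = 81/350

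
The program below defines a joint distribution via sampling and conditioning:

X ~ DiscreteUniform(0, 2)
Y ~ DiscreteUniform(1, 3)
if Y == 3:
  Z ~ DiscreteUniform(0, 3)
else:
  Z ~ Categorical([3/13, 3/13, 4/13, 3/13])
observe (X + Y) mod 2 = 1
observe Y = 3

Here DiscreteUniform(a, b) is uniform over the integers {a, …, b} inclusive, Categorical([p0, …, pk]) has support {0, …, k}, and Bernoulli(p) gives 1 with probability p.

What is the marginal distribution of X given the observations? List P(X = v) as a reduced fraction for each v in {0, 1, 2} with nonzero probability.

Enumerate traces; 8 have nonzero weight after conditioning:
  (X=0, Y=3, Z=0) weight 1/36
  (X=0, Y=3, Z=1) weight 1/36
  (X=0, Y=3, Z=2) weight 1/36
  (X=0, Y=3, Z=3) weight 1/36
  (X=2, Y=3, Z=0) weight 1/36
  (X=2, Y=3, Z=1) weight 1/36
  (X=2, Y=3, Z=2) weight 1/36
  (X=2, Y=3, Z=3) weight 1/36
Group by X:
  weight(X=0) = 1/9
  weight(X=2) = 1/9
Total weight = 1/9 + 1/9 = 2/9
P(X=0 | obs) = 1/9 / 2/9 = 1/2
P(X=2 | obs) = 1/9 / 2/9 = 1/2

P(X=0) = 1/2, P(X=2) = 1/2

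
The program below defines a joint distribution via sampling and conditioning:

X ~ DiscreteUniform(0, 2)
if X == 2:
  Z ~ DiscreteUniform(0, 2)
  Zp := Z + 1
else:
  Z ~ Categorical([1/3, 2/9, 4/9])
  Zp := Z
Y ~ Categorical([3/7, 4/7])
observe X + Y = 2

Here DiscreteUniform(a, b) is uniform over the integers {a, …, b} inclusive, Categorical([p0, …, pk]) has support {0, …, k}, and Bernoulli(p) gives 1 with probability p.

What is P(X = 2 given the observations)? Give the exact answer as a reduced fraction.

P(X = 2 | obs) = 3/7

Enumerate traces; 6 have nonzero weight after conditioning:
  (X=1, Z=0, Y=1) weight 4/63
  (X=1, Z=1, Y=1) weight 8/189
  (X=1, Z=2, Y=1) weight 16/189
  (X=2, Z=0, Y=0) weight 1/21
  (X=2, Z=1, Y=0) weight 1/21
  (X=2, Z=2, Y=0) weight 1/21
Group by X:
  weight(X=1) = 4/21
  weight(X=2) = 1/7
Total weight = 4/21 + 1/7 = 1/3
P(X=1 | obs) = 4/21 / 1/3 = 4/7
P(X=2 | obs) = 1/7 / 1/3 = 3/7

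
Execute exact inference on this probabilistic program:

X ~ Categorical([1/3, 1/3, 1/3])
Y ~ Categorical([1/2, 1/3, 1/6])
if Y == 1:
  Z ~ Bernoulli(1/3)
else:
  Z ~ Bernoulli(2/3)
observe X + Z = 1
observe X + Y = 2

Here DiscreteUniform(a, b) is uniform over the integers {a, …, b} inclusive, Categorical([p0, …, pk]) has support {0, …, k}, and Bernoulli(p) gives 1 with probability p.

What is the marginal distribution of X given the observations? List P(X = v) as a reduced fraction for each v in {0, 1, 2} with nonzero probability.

Enumerate traces; 2 have nonzero weight after conditioning:
  (X=0, Y=2, Z=1) weight 1/27
  (X=1, Y=1, Z=0) weight 2/27
Group by X:
  weight(X=0) = 1/27
  weight(X=1) = 2/27
Total weight = 1/27 + 2/27 = 1/9
P(X=0 | obs) = 1/27 / 1/9 = 1/3
P(X=1 | obs) = 2/27 / 1/9 = 2/3

P(X=0) = 1/3, P(X=1) = 2/3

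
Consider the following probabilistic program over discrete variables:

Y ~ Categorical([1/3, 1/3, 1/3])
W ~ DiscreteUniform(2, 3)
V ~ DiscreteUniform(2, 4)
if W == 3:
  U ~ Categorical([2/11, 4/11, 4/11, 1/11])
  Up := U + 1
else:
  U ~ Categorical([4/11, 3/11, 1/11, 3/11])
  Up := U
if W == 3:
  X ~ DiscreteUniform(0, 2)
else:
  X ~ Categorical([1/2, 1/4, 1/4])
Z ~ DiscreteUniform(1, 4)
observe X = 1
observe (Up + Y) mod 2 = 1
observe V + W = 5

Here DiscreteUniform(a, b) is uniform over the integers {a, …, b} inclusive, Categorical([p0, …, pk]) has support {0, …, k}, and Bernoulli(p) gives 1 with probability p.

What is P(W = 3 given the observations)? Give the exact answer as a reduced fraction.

P(W = 3 | obs) = 4/7

Enumerate traces; 48 have nonzero weight after conditioning:
  (Y=0, W=2, V=3, U=1, X=1, Z=1) weight 1/1056
  (Y=0, W=2, V=3, U=1, X=1, Z=2) weight 1/1056
  (Y=0, W=2, V=3, U=1, X=1, Z=3) weight 1/1056
  (Y=0, W=2, V=3, U=1, X=1, Z=4) weight 1/1056
  (Y=0, W=2, V=3, U=3, X=1, Z=1) weight 1/1056
  (Y=0, W=2, V=3, U=3, X=1, Z=2) weight 1/1056
  (Y=0, W=2, V=3, U=3, X=1, Z=3) weight 1/1056
  (Y=0, W=2, V=3, U=3, X=1, Z=4) weight 1/1056
  (Y=0, W=3, V=2, U=0, X=1, Z=1) weight 1/1188
  … 39 more
Group by W:
  weight(W=2) = 17/792
  weight(W=3) = 17/594
Total weight = 17/792 + 17/594 = 119/2376
P(W=2 | obs) = 17/792 / 119/2376 = 3/7
P(W=3 | obs) = 17/594 / 119/2376 = 4/7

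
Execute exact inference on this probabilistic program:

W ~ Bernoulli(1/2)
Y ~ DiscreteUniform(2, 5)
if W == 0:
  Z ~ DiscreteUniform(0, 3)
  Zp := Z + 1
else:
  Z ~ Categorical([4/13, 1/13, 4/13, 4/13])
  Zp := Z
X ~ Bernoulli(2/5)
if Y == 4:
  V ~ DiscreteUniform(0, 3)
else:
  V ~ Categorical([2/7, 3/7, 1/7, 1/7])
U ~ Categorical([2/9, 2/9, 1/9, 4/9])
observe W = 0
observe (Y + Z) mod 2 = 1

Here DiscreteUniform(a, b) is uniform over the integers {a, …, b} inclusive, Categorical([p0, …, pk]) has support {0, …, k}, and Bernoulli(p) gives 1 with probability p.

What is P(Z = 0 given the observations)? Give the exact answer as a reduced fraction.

P(Z = 0 | obs) = 1/4

Enumerate traces; 256 have nonzero weight after conditioning:
  (W=0, Y=2, Z=1, X=0, V=0, U=0) weight 1/840
  (W=0, Y=2, Z=1, X=0, V=0, U=1) weight 1/840
  (W=0, Y=2, Z=1, X=0, V=0, U=2) weight 1/1680
  (W=0, Y=2, Z=1, X=0, V=0, U=3) weight 1/420
  (W=0, Y=2, Z=1, X=0, V=1, U=0) weight 1/560
  (W=0, Y=2, Z=1, X=0, V=1, U=1) weight 1/560
  (W=0, Y=2, Z=1, X=0, V=1, U=2) weight 1/1120
  (W=0, Y=2, Z=1, X=0, V=1, U=3) weight 1/280
  (W=0, Y=2, Z=3, X=0, V=0, U=0) weight 1/840
  (W=0, Y=3, Z=0, X=0, V=0, U=0) weight 1/840
  … 246 more
Group by Z:
  weight(Z=0) = 1/16
  weight(Z=1) = 1/16
  weight(Z=2) = 1/16
  weight(Z=3) = 1/16
Total weight = 1/16 + 1/16 + 1/16 + 1/16 = 1/4
P(Z=0 | obs) = 1/16 / 1/4 = 1/4
P(Z=1 | obs) = 1/16 / 1/4 = 1/4
P(Z=2 | obs) = 1/16 / 1/4 = 1/4
P(Z=3 | obs) = 1/16 / 1/4 = 1/4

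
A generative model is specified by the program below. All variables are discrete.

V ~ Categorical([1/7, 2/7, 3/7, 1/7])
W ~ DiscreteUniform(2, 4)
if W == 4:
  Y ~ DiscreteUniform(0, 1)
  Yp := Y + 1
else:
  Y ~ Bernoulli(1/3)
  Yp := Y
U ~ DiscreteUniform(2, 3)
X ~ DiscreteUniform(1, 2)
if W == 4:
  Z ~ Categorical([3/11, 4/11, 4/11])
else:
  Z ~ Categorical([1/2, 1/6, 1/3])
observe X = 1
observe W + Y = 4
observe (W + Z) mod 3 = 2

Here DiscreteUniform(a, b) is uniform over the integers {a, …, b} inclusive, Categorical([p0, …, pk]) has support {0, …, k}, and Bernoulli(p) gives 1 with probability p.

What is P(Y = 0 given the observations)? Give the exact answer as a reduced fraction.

Enumerate traces; 16 have nonzero weight after conditioning:
  (V=0, W=3, Y=1, U=2, X=1, Z=2) weight 1/756
  (V=0, W=3, Y=1, U=3, X=1, Z=2) weight 1/756
  (V=0, W=4, Y=0, U=2, X=1, Z=1) weight 1/462
  (V=0, W=4, Y=0, U=3, X=1, Z=1) weight 1/462
  (V=1, W=3, Y=1, U=2, X=1, Z=2) weight 1/378
  (V=1, W=3, Y=1, U=3, X=1, Z=2) weight 1/378
  (V=1, W=4, Y=0, U=2, X=1, Z=1) weight 1/231
  (V=1, W=4, Y=0, U=3, X=1, Z=1) weight 1/231
  … 8 more
Group by Y:
  weight(Y=0) = 1/33
  weight(Y=1) = 1/54
Total weight = 1/33 + 1/54 = 29/594
P(Y=0 | obs) = 1/33 / 29/594 = 18/29
P(Y=1 | obs) = 1/54 / 29/594 = 11/29

P(Y = 0 | obs) = 18/29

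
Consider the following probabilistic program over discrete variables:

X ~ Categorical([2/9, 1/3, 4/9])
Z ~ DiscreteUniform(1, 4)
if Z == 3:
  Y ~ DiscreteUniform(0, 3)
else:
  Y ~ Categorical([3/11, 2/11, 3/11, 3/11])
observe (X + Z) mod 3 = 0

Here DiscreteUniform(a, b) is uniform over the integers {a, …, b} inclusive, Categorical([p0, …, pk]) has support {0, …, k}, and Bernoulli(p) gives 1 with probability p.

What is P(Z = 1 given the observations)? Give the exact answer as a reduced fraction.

Enumerate traces; 16 have nonzero weight after conditioning:
  (X=0, Z=3, Y=0) weight 1/72
  (X=0, Z=3, Y=1) weight 1/72
  (X=0, Z=3, Y=2) weight 1/72
  (X=0, Z=3, Y=3) weight 1/72
  (X=1, Z=2, Y=0) weight 1/44
  (X=1, Z=2, Y=1) weight 1/66
  (X=1, Z=2, Y=2) weight 1/44
  (X=1, Z=2, Y=3) weight 1/44
  (X=2, Z=1, Y=0) weight 1/33
  (X=2, Z=4, Y=0) weight 1/33
  … 6 more
Group by Z:
  weight(Z=1) = 1/9
  weight(Z=2) = 1/12
  weight(Z=3) = 1/18
  weight(Z=4) = 1/9
Total weight = 1/9 + 1/12 + 1/18 + 1/9 = 13/36
P(Z=1 | obs) = 1/9 / 13/36 = 4/13
P(Z=2 | obs) = 1/12 / 13/36 = 3/13
P(Z=3 | obs) = 1/18 / 13/36 = 2/13
P(Z=4 | obs) = 1/9 / 13/36 = 4/13

P(Z = 1 | obs) = 4/13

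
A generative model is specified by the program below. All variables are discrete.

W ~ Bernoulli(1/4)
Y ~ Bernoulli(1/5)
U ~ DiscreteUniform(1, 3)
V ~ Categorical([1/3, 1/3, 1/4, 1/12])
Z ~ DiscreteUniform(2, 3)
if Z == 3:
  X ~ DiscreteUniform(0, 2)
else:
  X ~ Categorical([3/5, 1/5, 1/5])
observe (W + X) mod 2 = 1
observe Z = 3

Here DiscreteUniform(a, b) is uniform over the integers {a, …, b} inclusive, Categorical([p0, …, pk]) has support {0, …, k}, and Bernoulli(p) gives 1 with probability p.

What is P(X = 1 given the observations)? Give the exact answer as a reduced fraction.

Enumerate traces; 72 have nonzero weight after conditioning:
  (W=0, Y=0, U=1, V=0, Z=3, X=1) weight 1/90
  (W=0, Y=0, U=1, V=1, Z=3, X=1) weight 1/90
  (W=0, Y=0, U=1, V=2, Z=3, X=1) weight 1/120
  (W=0, Y=0, U=1, V=3, Z=3, X=1) weight 1/360
  (W=0, Y=0, U=2, V=0, Z=3, X=1) weight 1/90
  (W=0, Y=0, U=2, V=1, Z=3, X=1) weight 1/90
  (W=0, Y=0, U=2, V=2, Z=3, X=1) weight 1/120
  (W=0, Y=0, U=2, V=3, Z=3, X=1) weight 1/360
  (W=1, Y=0, U=1, V=0, Z=3, X=0) weight 1/270
  (W=1, Y=0, U=1, V=0, Z=3, X=2) weight 1/270
  … 62 more
Group by X:
  weight(X=0) = 1/24
  weight(X=1) = 1/8
  weight(X=2) = 1/24
Total weight = 1/24 + 1/8 + 1/24 = 5/24
P(X=0 | obs) = 1/24 / 5/24 = 1/5
P(X=1 | obs) = 1/8 / 5/24 = 3/5
P(X=2 | obs) = 1/24 / 5/24 = 1/5

P(X = 1 | obs) = 3/5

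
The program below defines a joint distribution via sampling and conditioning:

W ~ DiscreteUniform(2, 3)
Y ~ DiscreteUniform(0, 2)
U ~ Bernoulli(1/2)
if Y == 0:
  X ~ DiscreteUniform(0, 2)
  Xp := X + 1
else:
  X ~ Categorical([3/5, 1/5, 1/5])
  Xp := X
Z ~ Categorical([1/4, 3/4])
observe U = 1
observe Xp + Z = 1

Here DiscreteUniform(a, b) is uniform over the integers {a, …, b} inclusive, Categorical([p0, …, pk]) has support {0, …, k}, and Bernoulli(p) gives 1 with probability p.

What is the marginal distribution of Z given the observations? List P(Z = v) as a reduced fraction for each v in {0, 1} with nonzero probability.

Enumerate traces; 10 have nonzero weight after conditioning:
  (W=2, Y=0, U=1, X=0, Z=0) weight 1/144
  (W=2, Y=1, U=1, X=0, Z=1) weight 3/80
  (W=2, Y=1, U=1, X=1, Z=0) weight 1/240
  (W=2, Y=2, U=1, X=0, Z=1) weight 3/80
  (W=2, Y=2, U=1, X=1, Z=0) weight 1/240
  (W=3, Y=0, U=1, X=0, Z=0) weight 1/144
  (W=3, Y=1, U=1, X=0, Z=1) weight 3/80
  (W=3, Y=1, U=1, X=1, Z=0) weight 1/240
  … 2 more
Group by Z:
  weight(Z=0) = 11/360
  weight(Z=1) = 3/20
Total weight = 11/360 + 3/20 = 13/72
P(Z=0 | obs) = 11/360 / 13/72 = 11/65
P(Z=1 | obs) = 3/20 / 13/72 = 54/65

P(Z=0) = 11/65, P(Z=1) = 54/65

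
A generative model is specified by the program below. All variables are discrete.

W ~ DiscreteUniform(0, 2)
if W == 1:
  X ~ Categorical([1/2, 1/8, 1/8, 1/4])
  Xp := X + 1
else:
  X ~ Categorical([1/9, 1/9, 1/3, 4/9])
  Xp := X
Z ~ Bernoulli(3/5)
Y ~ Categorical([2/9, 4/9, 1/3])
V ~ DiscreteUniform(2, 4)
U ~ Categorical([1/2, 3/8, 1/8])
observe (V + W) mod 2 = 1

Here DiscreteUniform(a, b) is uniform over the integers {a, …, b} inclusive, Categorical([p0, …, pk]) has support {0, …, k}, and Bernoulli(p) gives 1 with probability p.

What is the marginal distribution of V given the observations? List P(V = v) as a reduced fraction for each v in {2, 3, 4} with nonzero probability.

Enumerate traces; 288 have nonzero weight after conditioning:
  (W=0, X=0, Z=0, Y=0, V=3, U=0) weight 2/3645
  (W=0, X=0, Z=0, Y=0, V=3, U=1) weight 1/2430
  (W=0, X=0, Z=0, Y=0, V=3, U=2) weight 1/7290
  (W=0, X=0, Z=0, Y=1, V=3, U=0) weight 4/3645
  (W=0, X=0, Z=0, Y=1, V=3, U=1) weight 1/1215
  (W=0, X=0, Z=0, Y=1, V=3, U=2) weight 1/3645
  (W=0, X=0, Z=0, Y=2, V=3, U=0) weight 1/1215
  (W=0, X=0, Z=0, Y=2, V=3, U=1) weight 1/1620
  (W=1, X=0, Z=0, Y=0, V=2, U=0) weight 1/405
  (W=1, X=0, Z=0, Y=0, V=4, U=0) weight 1/405
  … 278 more
Group by V:
  weight(V=2) = 1/9
  weight(V=3) = 2/9
  weight(V=4) = 1/9
Total weight = 1/9 + 2/9 + 1/9 = 4/9
P(V=2 | obs) = 1/9 / 4/9 = 1/4
P(V=3 | obs) = 2/9 / 4/9 = 1/2
P(V=4 | obs) = 1/9 / 4/9 = 1/4

P(V=2) = 1/4, P(V=3) = 1/2, P(V=4) = 1/4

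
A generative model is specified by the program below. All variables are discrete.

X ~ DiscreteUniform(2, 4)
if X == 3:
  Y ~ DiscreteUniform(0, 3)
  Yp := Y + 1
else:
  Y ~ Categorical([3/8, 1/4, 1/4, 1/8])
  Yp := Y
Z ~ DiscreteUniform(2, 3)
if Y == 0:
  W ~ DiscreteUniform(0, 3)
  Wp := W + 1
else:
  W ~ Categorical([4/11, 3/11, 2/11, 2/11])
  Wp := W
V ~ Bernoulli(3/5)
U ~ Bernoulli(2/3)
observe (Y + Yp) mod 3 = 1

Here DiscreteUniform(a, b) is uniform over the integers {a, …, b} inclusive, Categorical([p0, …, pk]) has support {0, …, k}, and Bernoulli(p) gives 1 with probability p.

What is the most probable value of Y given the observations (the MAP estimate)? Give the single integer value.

Enumerate traces; 128 have nonzero weight after conditioning:
  (X=2, Y=2, Z=2, W=0, V=0, U=0) weight 1/495
  (X=2, Y=2, Z=2, W=0, V=0, U=1) weight 2/495
  (X=2, Y=2, Z=2, W=0, V=1, U=0) weight 1/330
  (X=2, Y=2, Z=2, W=0, V=1, U=1) weight 1/165
  (X=2, Y=2, Z=2, W=1, V=0, U=0) weight 1/660
  (X=2, Y=2, Z=2, W=1, V=0, U=1) weight 1/330
  (X=2, Y=2, Z=2, W=1, V=1, U=0) weight 1/440
  (X=2, Y=2, Z=2, W=1, V=1, U=1) weight 1/220
  (X=3, Y=0, Z=2, W=0, V=0, U=0) weight 1/720
  (X=3, Y=3, Z=2, W=0, V=0, U=0) weight 1/495
  … 118 more
Group by Y:
  weight(Y=0) = 1/12
  weight(Y=2) = 1/6
  weight(Y=3) = 1/12
Total weight = 1/12 + 1/6 + 1/12 = 1/3
P(Y=0 | obs) = 1/12 / 1/3 = 1/4
P(Y=2 | obs) = 1/6 / 1/3 = 1/2
P(Y=3 | obs) = 1/12 / 1/3 = 1/4
argmax = 2

argmax_v P(Y = v | obs) = 2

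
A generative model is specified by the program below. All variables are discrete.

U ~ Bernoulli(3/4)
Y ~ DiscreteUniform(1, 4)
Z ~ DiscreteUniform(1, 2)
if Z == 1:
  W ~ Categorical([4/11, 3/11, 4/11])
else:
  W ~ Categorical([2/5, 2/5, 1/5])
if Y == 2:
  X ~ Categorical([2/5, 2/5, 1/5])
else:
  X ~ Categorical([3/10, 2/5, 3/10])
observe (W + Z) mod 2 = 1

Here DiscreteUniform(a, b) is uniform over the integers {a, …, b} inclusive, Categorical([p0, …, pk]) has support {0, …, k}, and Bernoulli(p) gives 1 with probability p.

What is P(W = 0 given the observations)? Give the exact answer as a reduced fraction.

P(W = 0 | obs) = 10/31

Enumerate traces; 72 have nonzero weight after conditioning:
  (U=0, Y=1, Z=1, W=0, X=0) weight 3/880
  (U=0, Y=1, Z=1, W=0, X=1) weight 1/220
  (U=0, Y=1, Z=1, W=0, X=2) weight 3/880
  (U=0, Y=1, Z=1, W=2, X=0) weight 3/880
  (U=0, Y=1, Z=1, W=2, X=1) weight 1/220
  (U=0, Y=1, Z=1, W=2, X=2) weight 3/880
  (U=0, Y=1, Z=2, W=1, X=0) weight 3/800
  (U=0, Y=1, Z=2, W=1, X=1) weight 1/200
  … 64 more
Group by W:
  weight(W=0) = 2/11
  weight(W=1) = 1/5
  weight(W=2) = 2/11
Total weight = 2/11 + 1/5 + 2/11 = 31/55
P(W=0 | obs) = 2/11 / 31/55 = 10/31
P(W=1 | obs) = 1/5 / 31/55 = 11/31
P(W=2 | obs) = 2/11 / 31/55 = 10/31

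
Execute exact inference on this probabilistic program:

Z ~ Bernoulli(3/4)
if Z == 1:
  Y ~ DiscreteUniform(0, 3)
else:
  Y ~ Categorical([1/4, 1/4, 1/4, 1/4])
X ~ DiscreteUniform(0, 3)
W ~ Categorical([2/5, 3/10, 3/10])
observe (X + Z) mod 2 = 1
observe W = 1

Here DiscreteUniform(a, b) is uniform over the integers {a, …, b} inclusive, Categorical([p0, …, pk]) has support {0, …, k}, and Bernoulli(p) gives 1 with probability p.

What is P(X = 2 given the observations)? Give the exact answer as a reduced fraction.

P(X = 2 | obs) = 3/8

Enumerate traces; 16 have nonzero weight after conditioning:
  (Z=0, Y=0, X=1, W=1) weight 3/640
  (Z=0, Y=0, X=3, W=1) weight 3/640
  (Z=0, Y=1, X=1, W=1) weight 3/640
  (Z=0, Y=1, X=3, W=1) weight 3/640
  (Z=0, Y=2, X=1, W=1) weight 3/640
  (Z=0, Y=2, X=3, W=1) weight 3/640
  (Z=0, Y=3, X=1, W=1) weight 3/640
  (Z=0, Y=3, X=3, W=1) weight 3/640
  (Z=1, Y=0, X=0, W=1) weight 9/640
  (Z=1, Y=0, X=2, W=1) weight 9/640
  … 6 more
Group by X:
  weight(X=0) = 9/160
  weight(X=1) = 3/160
  weight(X=2) = 9/160
  weight(X=3) = 3/160
Total weight = 9/160 + 3/160 + 9/160 + 3/160 = 3/20
P(X=0 | obs) = 9/160 / 3/20 = 3/8
P(X=1 | obs) = 3/160 / 3/20 = 1/8
P(X=2 | obs) = 9/160 / 3/20 = 3/8
P(X=3 | obs) = 3/160 / 3/20 = 1/8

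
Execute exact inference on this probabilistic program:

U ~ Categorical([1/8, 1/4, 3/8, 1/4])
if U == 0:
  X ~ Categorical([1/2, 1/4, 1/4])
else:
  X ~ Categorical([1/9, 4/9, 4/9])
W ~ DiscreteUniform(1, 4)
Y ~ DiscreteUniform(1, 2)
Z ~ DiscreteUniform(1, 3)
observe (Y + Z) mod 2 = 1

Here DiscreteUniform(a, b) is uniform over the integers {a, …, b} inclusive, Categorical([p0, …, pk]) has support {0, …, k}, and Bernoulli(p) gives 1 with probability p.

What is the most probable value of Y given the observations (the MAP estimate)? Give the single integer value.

Enumerate traces; 144 have nonzero weight after conditioning:
  (U=0, X=0, W=1, Y=1, Z=2) weight 1/384
  (U=0, X=0, W=1, Y=2, Z=1) weight 1/384
  (U=0, X=0, W=1, Y=2, Z=3) weight 1/384
  (U=0, X=0, W=2, Y=1, Z=2) weight 1/384
  (U=0, X=0, W=2, Y=2, Z=1) weight 1/384
  (U=0, X=0, W=2, Y=2, Z=3) weight 1/384
  (U=0, X=0, W=3, Y=1, Z=2) weight 1/384
  (U=0, X=0, W=3, Y=2, Z=1) weight 1/384
  … 136 more
Group by Y:
  weight(Y=1) = 1/6
  weight(Y=2) = 1/3
Total weight = 1/6 + 1/3 = 1/2
P(Y=1 | obs) = 1/6 / 1/2 = 1/3
P(Y=2 | obs) = 1/3 / 1/2 = 2/3
argmax = 2

argmax_v P(Y = v | obs) = 2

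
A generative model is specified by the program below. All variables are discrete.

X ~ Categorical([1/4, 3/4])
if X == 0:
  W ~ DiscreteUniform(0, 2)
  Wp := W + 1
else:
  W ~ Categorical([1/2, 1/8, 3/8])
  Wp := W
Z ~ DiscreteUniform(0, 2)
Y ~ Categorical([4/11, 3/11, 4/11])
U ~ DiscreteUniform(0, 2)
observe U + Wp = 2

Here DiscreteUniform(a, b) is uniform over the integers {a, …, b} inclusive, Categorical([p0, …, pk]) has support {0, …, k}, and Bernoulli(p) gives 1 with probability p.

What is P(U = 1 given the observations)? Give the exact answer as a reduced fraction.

Enumerate traces; 45 have nonzero weight after conditioning:
  (X=0, W=0, Z=0, Y=0, U=1) weight 1/297
  (X=0, W=0, Z=0, Y=1, U=1) weight 1/396
  (X=0, W=0, Z=0, Y=2, U=1) weight 1/297
  (X=0, W=0, Z=1, Y=0, U=1) weight 1/297
  (X=0, W=0, Z=1, Y=1, U=1) weight 1/396
  (X=0, W=0, Z=1, Y=2, U=1) weight 1/297
  (X=0, W=0, Z=2, Y=0, U=1) weight 1/297
  (X=0, W=0, Z=2, Y=1, U=1) weight 1/396
  (X=0, W=1, Z=0, Y=0, U=0) weight 1/297
  (X=1, W=0, Z=0, Y=0, U=2) weight 1/66
  … 35 more
Group by U:
  weight(U=0) = 35/288
  weight(U=1) = 17/288
  weight(U=2) = 1/8
Total weight = 35/288 + 17/288 + 1/8 = 11/36
P(U=0 | obs) = 35/288 / 11/36 = 35/88
P(U=1 | obs) = 17/288 / 11/36 = 17/88
P(U=2 | obs) = 1/8 / 11/36 = 9/22

P(U = 1 | obs) = 17/88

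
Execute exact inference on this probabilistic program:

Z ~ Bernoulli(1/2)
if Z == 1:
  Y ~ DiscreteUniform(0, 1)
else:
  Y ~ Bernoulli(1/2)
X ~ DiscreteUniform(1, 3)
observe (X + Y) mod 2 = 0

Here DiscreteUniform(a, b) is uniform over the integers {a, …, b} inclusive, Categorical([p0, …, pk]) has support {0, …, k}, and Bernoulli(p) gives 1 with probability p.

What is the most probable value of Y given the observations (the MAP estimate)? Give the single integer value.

Enumerate traces; 6 have nonzero weight after conditioning:
  (Z=0, Y=0, X=2) weight 1/12
  (Z=0, Y=1, X=1) weight 1/12
  (Z=0, Y=1, X=3) weight 1/12
  (Z=1, Y=0, X=2) weight 1/12
  (Z=1, Y=1, X=1) weight 1/12
  (Z=1, Y=1, X=3) weight 1/12
Group by Y:
  weight(Y=0) = 1/6
  weight(Y=1) = 1/3
Total weight = 1/6 + 1/3 = 1/2
P(Y=0 | obs) = 1/6 / 1/2 = 1/3
P(Y=1 | obs) = 1/3 / 1/2 = 2/3
argmax = 1

argmax_v P(Y = v | obs) = 1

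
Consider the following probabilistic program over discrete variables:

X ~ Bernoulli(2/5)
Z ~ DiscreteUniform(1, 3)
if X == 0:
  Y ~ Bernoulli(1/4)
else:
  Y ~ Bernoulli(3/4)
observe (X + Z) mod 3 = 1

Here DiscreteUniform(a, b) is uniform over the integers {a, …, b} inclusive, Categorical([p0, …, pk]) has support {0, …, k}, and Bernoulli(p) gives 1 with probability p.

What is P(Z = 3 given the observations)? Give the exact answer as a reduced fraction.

Enumerate traces; 4 have nonzero weight after conditioning:
  (X=0, Z=1, Y=0) weight 3/20
  (X=0, Z=1, Y=1) weight 1/20
  (X=1, Z=3, Y=0) weight 1/30
  (X=1, Z=3, Y=1) weight 1/10
Group by Z:
  weight(Z=1) = 1/5
  weight(Z=3) = 2/15
Total weight = 1/5 + 2/15 = 1/3
P(Z=1 | obs) = 1/5 / 1/3 = 3/5
P(Z=3 | obs) = 2/15 / 1/3 = 2/5

P(Z = 3 | obs) = 2/5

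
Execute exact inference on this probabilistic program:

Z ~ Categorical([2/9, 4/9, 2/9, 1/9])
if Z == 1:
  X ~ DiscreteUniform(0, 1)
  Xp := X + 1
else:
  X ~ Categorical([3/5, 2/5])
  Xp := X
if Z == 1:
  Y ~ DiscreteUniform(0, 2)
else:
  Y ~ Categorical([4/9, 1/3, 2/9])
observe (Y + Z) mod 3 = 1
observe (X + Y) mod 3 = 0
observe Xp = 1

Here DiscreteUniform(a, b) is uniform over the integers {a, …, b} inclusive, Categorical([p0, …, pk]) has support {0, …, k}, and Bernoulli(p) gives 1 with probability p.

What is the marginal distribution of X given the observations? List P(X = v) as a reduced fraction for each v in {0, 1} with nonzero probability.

Enumerate traces; 2 have nonzero weight after conditioning:
  (Z=1, X=0, Y=0) weight 2/27
  (Z=2, X=1, Y=2) weight 8/405
Group by X:
  weight(X=0) = 2/27
  weight(X=1) = 8/405
Total weight = 2/27 + 8/405 = 38/405
P(X=0 | obs) = 2/27 / 38/405 = 15/19
P(X=1 | obs) = 8/405 / 38/405 = 4/19

P(X=0) = 15/19, P(X=1) = 4/19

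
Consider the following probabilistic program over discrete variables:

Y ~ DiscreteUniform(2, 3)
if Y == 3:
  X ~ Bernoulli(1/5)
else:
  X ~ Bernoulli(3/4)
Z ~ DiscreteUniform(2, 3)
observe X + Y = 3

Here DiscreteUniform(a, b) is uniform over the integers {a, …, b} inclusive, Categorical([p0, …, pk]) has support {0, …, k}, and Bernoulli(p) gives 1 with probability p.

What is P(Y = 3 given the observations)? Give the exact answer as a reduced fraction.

Enumerate traces; 4 have nonzero weight after conditioning:
  (Y=2, X=1, Z=2) weight 3/16
  (Y=2, X=1, Z=3) weight 3/16
  (Y=3, X=0, Z=2) weight 1/5
  (Y=3, X=0, Z=3) weight 1/5
Group by Y:
  weight(Y=2) = 3/8
  weight(Y=3) = 2/5
Total weight = 3/8 + 2/5 = 31/40
P(Y=2 | obs) = 3/8 / 31/40 = 15/31
P(Y=3 | obs) = 2/5 / 31/40 = 16/31

P(Y = 3 | obs) = 16/31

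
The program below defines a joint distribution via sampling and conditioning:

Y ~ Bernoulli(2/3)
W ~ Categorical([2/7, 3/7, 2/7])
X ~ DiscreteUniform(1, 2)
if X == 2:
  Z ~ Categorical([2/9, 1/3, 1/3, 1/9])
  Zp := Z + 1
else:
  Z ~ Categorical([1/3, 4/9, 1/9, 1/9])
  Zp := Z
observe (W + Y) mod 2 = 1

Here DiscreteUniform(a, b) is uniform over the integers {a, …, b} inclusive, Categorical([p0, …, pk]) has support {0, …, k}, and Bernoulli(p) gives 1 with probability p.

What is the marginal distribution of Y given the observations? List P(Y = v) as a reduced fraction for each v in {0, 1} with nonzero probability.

Enumerate traces; 24 have nonzero weight after conditioning:
  (Y=0, W=1, X=1, Z=0) weight 1/42
  (Y=0, W=1, X=1, Z=1) weight 2/63
  (Y=0, W=1, X=1, Z=2) weight 1/126
  (Y=0, W=1, X=1, Z=3) weight 1/126
  (Y=0, W=1, X=2, Z=0) weight 1/63
  (Y=0, W=1, X=2, Z=1) weight 1/42
  (Y=0, W=1, X=2, Z=2) weight 1/42
  (Y=0, W=1, X=2, Z=3) weight 1/126
  (Y=1, W=0, X=1, Z=0) weight 2/63
  … 15 more
Group by Y:
  weight(Y=0) = 1/7
  weight(Y=1) = 8/21
Total weight = 1/7 + 8/21 = 11/21
P(Y=0 | obs) = 1/7 / 11/21 = 3/11
P(Y=1 | obs) = 8/21 / 11/21 = 8/11

P(Y=0) = 3/11, P(Y=1) = 8/11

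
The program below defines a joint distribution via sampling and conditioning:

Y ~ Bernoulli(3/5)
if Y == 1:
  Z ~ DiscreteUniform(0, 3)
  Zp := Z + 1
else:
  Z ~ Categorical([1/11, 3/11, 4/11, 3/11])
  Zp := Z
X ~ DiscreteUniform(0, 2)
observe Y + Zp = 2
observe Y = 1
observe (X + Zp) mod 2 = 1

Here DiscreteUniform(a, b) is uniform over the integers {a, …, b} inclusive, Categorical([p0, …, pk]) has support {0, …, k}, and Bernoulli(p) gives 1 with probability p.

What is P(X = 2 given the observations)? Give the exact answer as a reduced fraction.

P(X = 2 | obs) = 1/2

Enumerate traces; 2 have nonzero weight after conditioning:
  (Y=1, Z=0, X=0) weight 1/20
  (Y=1, Z=0, X=2) weight 1/20
Group by X:
  weight(X=0) = 1/20
  weight(X=2) = 1/20
Total weight = 1/20 + 1/20 = 1/10
P(X=0 | obs) = 1/20 / 1/10 = 1/2
P(X=2 | obs) = 1/20 / 1/10 = 1/2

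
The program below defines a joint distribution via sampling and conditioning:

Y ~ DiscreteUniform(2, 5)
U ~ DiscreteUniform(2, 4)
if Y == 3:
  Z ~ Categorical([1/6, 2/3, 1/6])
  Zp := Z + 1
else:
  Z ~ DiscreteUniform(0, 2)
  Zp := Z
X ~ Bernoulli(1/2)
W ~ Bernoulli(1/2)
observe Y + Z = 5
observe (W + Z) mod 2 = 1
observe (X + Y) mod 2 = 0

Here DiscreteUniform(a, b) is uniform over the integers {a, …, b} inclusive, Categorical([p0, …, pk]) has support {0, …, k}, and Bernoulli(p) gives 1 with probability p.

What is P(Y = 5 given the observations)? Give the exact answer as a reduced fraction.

Enumerate traces; 9 have nonzero weight after conditioning:
  (Y=3, U=2, Z=2, X=1, W=1) weight 1/288
  (Y=3, U=3, Z=2, X=1, W=1) weight 1/288
  (Y=3, U=4, Z=2, X=1, W=1) weight 1/288
  (Y=4, U=2, Z=1, X=0, W=0) weight 1/144
  (Y=4, U=3, Z=1, X=0, W=0) weight 1/144
  (Y=4, U=4, Z=1, X=0, W=0) weight 1/144
  (Y=5, U=2, Z=0, X=1, W=1) weight 1/144
  (Y=5, U=3, Z=0, X=1, W=1) weight 1/144
  … 1 more
Group by Y:
  weight(Y=3) = 1/96
  weight(Y=4) = 1/48
  weight(Y=5) = 1/48
Total weight = 1/96 + 1/48 + 1/48 = 5/96
P(Y=3 | obs) = 1/96 / 5/96 = 1/5
P(Y=4 | obs) = 1/48 / 5/96 = 2/5
P(Y=5 | obs) = 1/48 / 5/96 = 2/5

P(Y = 5 | obs) = 2/5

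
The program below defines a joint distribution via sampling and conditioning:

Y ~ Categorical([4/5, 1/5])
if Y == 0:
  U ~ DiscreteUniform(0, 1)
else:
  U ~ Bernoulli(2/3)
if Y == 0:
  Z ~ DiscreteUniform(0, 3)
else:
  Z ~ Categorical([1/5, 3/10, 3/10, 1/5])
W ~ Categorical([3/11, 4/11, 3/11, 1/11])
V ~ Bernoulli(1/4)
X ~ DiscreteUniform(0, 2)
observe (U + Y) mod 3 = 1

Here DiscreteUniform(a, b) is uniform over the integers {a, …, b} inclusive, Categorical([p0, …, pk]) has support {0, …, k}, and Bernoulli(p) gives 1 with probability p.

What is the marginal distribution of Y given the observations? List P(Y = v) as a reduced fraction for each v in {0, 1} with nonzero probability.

P(Y=0) = 6/7, P(Y=1) = 1/7

Enumerate traces; 192 have nonzero weight after conditioning:
  (Y=0, U=1, Z=0, W=0, V=0, X=0) weight 3/440
  (Y=0, U=1, Z=0, W=0, V=0, X=1) weight 3/440
  (Y=0, U=1, Z=0, W=0, V=0, X=2) weight 3/440
  (Y=0, U=1, Z=0, W=0, V=1, X=0) weight 1/440
  (Y=0, U=1, Z=0, W=0, V=1, X=1) weight 1/440
  (Y=0, U=1, Z=0, W=0, V=1, X=2) weight 1/440
  (Y=0, U=1, Z=0, W=1, V=0, X=0) weight 1/110
  (Y=0, U=1, Z=0, W=1, V=0, X=1) weight 1/110
  (Y=1, U=0, Z=0, W=0, V=0, X=0) weight 1/1100
  … 183 more
Group by Y:
  weight(Y=0) = 2/5
  weight(Y=1) = 1/15
Total weight = 2/5 + 1/15 = 7/15
P(Y=0 | obs) = 2/5 / 7/15 = 6/7
P(Y=1 | obs) = 1/15 / 7/15 = 1/7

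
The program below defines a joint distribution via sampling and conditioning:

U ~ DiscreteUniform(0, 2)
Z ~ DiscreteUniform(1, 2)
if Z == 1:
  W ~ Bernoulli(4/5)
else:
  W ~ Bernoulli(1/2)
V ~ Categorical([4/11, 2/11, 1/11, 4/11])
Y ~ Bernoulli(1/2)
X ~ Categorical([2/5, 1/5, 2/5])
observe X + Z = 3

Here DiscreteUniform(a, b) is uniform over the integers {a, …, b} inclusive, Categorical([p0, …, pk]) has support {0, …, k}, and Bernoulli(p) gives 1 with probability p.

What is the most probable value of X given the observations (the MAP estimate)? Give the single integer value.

Enumerate traces; 96 have nonzero weight after conditioning:
  (U=0, Z=1, W=0, V=0, Y=0, X=2) weight 2/825
  (U=0, Z=1, W=0, V=0, Y=1, X=2) weight 2/825
  (U=0, Z=1, W=0, V=1, Y=0, X=2) weight 1/825
  (U=0, Z=1, W=0, V=1, Y=1, X=2) weight 1/825
  (U=0, Z=1, W=0, V=2, Y=0, X=2) weight 1/1650
  (U=0, Z=1, W=0, V=2, Y=1, X=2) weight 1/1650
  (U=0, Z=1, W=0, V=3, Y=0, X=2) weight 2/825
  (U=0, Z=1, W=0, V=3, Y=1, X=2) weight 2/825
  (U=0, Z=2, W=0, V=0, Y=0, X=1) weight 1/330
  … 87 more
Group by X:
  weight(X=1) = 1/10
  weight(X=2) = 1/5
Total weight = 1/10 + 1/5 = 3/10
P(X=1 | obs) = 1/10 / 3/10 = 1/3
P(X=2 | obs) = 1/5 / 3/10 = 2/3
argmax = 2

argmax_v P(X = v | obs) = 2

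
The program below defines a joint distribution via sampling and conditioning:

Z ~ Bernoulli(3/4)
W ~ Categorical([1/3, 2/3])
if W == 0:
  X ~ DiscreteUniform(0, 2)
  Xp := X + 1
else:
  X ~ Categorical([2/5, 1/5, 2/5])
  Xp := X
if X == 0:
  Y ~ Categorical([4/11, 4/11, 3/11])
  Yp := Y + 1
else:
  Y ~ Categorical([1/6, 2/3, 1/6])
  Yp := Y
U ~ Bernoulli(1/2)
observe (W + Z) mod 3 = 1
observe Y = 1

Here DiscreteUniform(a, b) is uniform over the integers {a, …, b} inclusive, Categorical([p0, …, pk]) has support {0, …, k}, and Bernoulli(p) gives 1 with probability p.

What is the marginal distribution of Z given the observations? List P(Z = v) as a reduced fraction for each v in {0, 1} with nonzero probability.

P(Z=0) = 9/23, P(Z=1) = 14/23

Enumerate traces; 12 have nonzero weight after conditioning:
  (Z=0, W=1, X=0, Y=1, U=0) weight 2/165
  (Z=0, W=1, X=0, Y=1, U=1) weight 2/165
  (Z=0, W=1, X=1, Y=1, U=0) weight 1/90
  (Z=0, W=1, X=1, Y=1, U=1) weight 1/90
  (Z=0, W=1, X=2, Y=1, U=0) weight 1/45
  (Z=0, W=1, X=2, Y=1, U=1) weight 1/45
  (Z=1, W=0, X=0, Y=1, U=0) weight 1/66
  (Z=1, W=0, X=0, Y=1, U=1) weight 1/66
  … 4 more
Group by Z:
  weight(Z=0) = 1/11
  weight(Z=1) = 14/99
Total weight = 1/11 + 14/99 = 23/99
P(Z=0 | obs) = 1/11 / 23/99 = 9/23
P(Z=1 | obs) = 14/99 / 23/99 = 14/23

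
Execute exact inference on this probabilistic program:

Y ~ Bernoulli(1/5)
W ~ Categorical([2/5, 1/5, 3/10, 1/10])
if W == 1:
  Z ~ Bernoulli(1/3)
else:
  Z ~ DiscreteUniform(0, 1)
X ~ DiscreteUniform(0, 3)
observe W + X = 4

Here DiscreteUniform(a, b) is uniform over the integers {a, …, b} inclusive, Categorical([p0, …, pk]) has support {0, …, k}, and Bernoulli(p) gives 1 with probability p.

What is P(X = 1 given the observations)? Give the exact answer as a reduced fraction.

Enumerate traces; 12 have nonzero weight after conditioning:
  (Y=0, W=1, Z=0, X=3) weight 2/75
  (Y=0, W=1, Z=1, X=3) weight 1/75
  (Y=0, W=2, Z=0, X=2) weight 3/100
  (Y=0, W=2, Z=1, X=2) weight 3/100
  (Y=0, W=3, Z=0, X=1) weight 1/100
  (Y=0, W=3, Z=1, X=1) weight 1/100
  (Y=1, W=1, Z=0, X=3) weight 1/150
  (Y=1, W=1, Z=1, X=3) weight 1/300
  … 4 more
Group by X:
  weight(X=1) = 1/40
  weight(X=2) = 3/40
  weight(X=3) = 1/20
Total weight = 1/40 + 3/40 + 1/20 = 3/20
P(X=1 | obs) = 1/40 / 3/20 = 1/6
P(X=2 | obs) = 3/40 / 3/20 = 1/2
P(X=3 | obs) = 1/20 / 3/20 = 1/3

P(X = 1 | obs) = 1/6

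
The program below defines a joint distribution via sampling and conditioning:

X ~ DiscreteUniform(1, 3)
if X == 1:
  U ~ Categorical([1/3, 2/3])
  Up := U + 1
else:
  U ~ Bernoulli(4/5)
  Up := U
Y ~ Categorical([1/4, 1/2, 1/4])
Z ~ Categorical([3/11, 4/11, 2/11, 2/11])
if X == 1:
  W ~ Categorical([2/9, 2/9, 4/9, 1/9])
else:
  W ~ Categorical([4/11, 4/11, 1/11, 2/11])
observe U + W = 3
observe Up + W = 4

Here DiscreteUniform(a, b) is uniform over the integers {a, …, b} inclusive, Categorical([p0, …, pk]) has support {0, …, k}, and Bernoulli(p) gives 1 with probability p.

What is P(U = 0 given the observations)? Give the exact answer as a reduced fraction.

P(U = 0 | obs) = 1/9

Enumerate traces; 24 have nonzero weight after conditioning:
  (X=1, U=0, Y=0, Z=0, W=3) weight 1/1188
  (X=1, U=0, Y=0, Z=1, W=3) weight 1/891
  (X=1, U=0, Y=0, Z=2, W=3) weight 1/1782
  (X=1, U=0, Y=0, Z=3, W=3) weight 1/1782
  (X=1, U=0, Y=1, Z=0, W=3) weight 1/594
  (X=1, U=0, Y=1, Z=1, W=3) weight 2/891
  (X=1, U=0, Y=1, Z=2, W=3) weight 1/891
  (X=1, U=0, Y=1, Z=3, W=3) weight 1/891
  (X=1, U=1, Y=0, Z=0, W=2) weight 2/297
  … 15 more
Group by U:
  weight(U=0) = 1/81
  weight(U=1) = 8/81
Total weight = 1/81 + 8/81 = 1/9
P(U=0 | obs) = 1/81 / 1/9 = 1/9
P(U=1 | obs) = 8/81 / 1/9 = 8/9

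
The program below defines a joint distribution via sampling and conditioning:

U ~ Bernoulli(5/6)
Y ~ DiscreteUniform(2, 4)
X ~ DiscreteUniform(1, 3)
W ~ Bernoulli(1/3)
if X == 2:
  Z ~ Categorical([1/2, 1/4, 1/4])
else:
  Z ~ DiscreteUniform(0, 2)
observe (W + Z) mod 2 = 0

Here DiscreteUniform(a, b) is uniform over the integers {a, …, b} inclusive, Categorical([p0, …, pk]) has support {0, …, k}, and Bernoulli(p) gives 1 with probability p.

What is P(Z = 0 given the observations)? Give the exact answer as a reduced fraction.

Enumerate traces; 54 have nonzero weight after conditioning:
  (U=0, Y=2, X=1, W=0, Z=0) weight 1/243
  (U=0, Y=2, X=1, W=0, Z=2) weight 1/243
  (U=0, Y=2, X=1, W=1, Z=1) weight 1/486
  (U=0, Y=2, X=2, W=0, Z=0) weight 1/162
  (U=0, Y=2, X=2, W=0, Z=2) weight 1/324
  (U=0, Y=2, X=2, W=1, Z=1) weight 1/648
  (U=0, Y=2, X=3, W=0, Z=0) weight 1/243
  (U=0, Y=2, X=3, W=0, Z=2) weight 1/243
  … 46 more
Group by Z:
  weight(Z=0) = 7/27
  weight(Z=1) = 11/108
  weight(Z=2) = 11/54
Total weight = 7/27 + 11/108 + 11/54 = 61/108
P(Z=0 | obs) = 7/27 / 61/108 = 28/61
P(Z=1 | obs) = 11/108 / 61/108 = 11/61
P(Z=2 | obs) = 11/54 / 61/108 = 22/61

P(Z = 0 | obs) = 28/61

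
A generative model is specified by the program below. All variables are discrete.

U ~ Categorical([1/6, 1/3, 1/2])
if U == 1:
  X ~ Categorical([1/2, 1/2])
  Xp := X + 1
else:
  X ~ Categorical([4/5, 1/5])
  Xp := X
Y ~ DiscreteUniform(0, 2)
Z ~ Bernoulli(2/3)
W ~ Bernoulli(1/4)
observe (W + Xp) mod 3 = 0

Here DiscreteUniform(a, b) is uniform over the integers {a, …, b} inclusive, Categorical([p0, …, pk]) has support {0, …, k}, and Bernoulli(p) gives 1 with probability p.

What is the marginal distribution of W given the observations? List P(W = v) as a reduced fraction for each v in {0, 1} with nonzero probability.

P(W=0) = 48/53, P(W=1) = 5/53

Enumerate traces; 18 have nonzero weight after conditioning:
  (U=0, X=0, Y=0, Z=0, W=0) weight 1/90
  (U=0, X=0, Y=0, Z=1, W=0) weight 1/45
  (U=0, X=0, Y=1, Z=0, W=0) weight 1/90
  (U=0, X=0, Y=1, Z=1, W=0) weight 1/45
  (U=0, X=0, Y=2, Z=0, W=0) weight 1/90
  (U=0, X=0, Y=2, Z=1, W=0) weight 1/45
  (U=1, X=1, Y=0, Z=0, W=1) weight 1/216
  (U=1, X=1, Y=0, Z=1, W=1) weight 1/108
  … 10 more
Group by W:
  weight(W=0) = 2/5
  weight(W=1) = 1/24
Total weight = 2/5 + 1/24 = 53/120
P(W=0 | obs) = 2/5 / 53/120 = 48/53
P(W=1 | obs) = 1/24 / 53/120 = 5/53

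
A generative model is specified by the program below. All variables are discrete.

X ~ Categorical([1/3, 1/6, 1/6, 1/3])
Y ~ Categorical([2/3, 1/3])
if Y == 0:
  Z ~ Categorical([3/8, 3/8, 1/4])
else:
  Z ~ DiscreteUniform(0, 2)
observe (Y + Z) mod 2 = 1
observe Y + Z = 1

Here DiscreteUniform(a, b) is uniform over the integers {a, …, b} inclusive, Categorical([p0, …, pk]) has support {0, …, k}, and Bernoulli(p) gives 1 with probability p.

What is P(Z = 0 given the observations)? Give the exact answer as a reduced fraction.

Enumerate traces; 8 have nonzero weight after conditioning:
  (X=0, Y=0, Z=1) weight 1/12
  (X=0, Y=1, Z=0) weight 1/27
  (X=1, Y=0, Z=1) weight 1/24
  (X=1, Y=1, Z=0) weight 1/54
  (X=2, Y=0, Z=1) weight 1/24
  (X=2, Y=1, Z=0) weight 1/54
  (X=3, Y=0, Z=1) weight 1/12
  (X=3, Y=1, Z=0) weight 1/27
Group by Z:
  weight(Z=0) = 1/9
  weight(Z=1) = 1/4
Total weight = 1/9 + 1/4 = 13/36
P(Z=0 | obs) = 1/9 / 13/36 = 4/13
P(Z=1 | obs) = 1/4 / 13/36 = 9/13

P(Z = 0 | obs) = 4/13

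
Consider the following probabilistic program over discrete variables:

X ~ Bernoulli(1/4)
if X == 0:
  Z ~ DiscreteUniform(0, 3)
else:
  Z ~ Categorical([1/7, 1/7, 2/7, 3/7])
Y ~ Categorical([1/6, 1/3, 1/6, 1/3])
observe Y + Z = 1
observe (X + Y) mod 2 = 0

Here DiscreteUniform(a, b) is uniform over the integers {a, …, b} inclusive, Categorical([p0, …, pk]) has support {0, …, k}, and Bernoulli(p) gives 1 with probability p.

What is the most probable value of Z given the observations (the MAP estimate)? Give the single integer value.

Enumerate traces; 2 have nonzero weight after conditioning:
  (X=0, Z=1, Y=0) weight 1/32
  (X=1, Z=0, Y=1) weight 1/84
Group by Z:
  weight(Z=0) = 1/84
  weight(Z=1) = 1/32
Total weight = 1/84 + 1/32 = 29/672
P(Z=0 | obs) = 1/84 / 29/672 = 8/29
P(Z=1 | obs) = 1/32 / 29/672 = 21/29
argmax = 1

argmax_v P(Z = v | obs) = 1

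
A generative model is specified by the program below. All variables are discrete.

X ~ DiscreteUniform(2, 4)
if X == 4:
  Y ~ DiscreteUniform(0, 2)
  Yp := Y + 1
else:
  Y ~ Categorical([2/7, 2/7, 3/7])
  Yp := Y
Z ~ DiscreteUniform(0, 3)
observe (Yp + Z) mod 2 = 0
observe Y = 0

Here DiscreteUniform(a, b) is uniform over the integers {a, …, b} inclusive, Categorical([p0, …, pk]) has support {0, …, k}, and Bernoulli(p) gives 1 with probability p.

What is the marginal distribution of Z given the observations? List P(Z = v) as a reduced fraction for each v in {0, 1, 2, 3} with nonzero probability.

P(Z=0) = 6/19, P(Z=1) = 7/38, P(Z=2) = 6/19, P(Z=3) = 7/38

Enumerate traces; 6 have nonzero weight after conditioning:
  (X=2, Y=0, Z=0) weight 1/42
  (X=2, Y=0, Z=2) weight 1/42
  (X=3, Y=0, Z=0) weight 1/42
  (X=3, Y=0, Z=2) weight 1/42
  (X=4, Y=0, Z=1) weight 1/36
  (X=4, Y=0, Z=3) weight 1/36
Group by Z:
  weight(Z=0) = 1/21
  weight(Z=1) = 1/36
  weight(Z=2) = 1/21
  weight(Z=3) = 1/36
Total weight = 1/21 + 1/36 + 1/21 + 1/36 = 19/126
P(Z=0 | obs) = 1/21 / 19/126 = 6/19
P(Z=1 | obs) = 1/36 / 19/126 = 7/38
P(Z=2 | obs) = 1/21 / 19/126 = 6/19
P(Z=3 | obs) = 1/36 / 19/126 = 7/38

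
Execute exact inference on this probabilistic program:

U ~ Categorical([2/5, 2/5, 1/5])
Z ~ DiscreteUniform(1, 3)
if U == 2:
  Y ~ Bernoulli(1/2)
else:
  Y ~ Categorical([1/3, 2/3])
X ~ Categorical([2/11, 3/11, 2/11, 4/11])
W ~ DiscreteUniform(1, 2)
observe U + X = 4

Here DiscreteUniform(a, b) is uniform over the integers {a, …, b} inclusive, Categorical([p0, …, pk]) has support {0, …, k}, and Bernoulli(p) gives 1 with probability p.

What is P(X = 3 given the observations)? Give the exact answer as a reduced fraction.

P(X = 3 | obs) = 4/5

Enumerate traces; 24 have nonzero weight after conditioning:
  (U=1, Z=1, Y=0, X=3, W=1) weight 4/495
  (U=1, Z=1, Y=0, X=3, W=2) weight 4/495
  (U=1, Z=1, Y=1, X=3, W=1) weight 8/495
  (U=1, Z=1, Y=1, X=3, W=2) weight 8/495
  (U=1, Z=2, Y=0, X=3, W=1) weight 4/495
  (U=1, Z=2, Y=0, X=3, W=2) weight 4/495
  (U=1, Z=2, Y=1, X=3, W=1) weight 8/495
  (U=1, Z=2, Y=1, X=3, W=2) weight 8/495
  (U=2, Z=1, Y=0, X=2, W=1) weight 1/330
  … 15 more
Group by X:
  weight(X=2) = 2/55
  weight(X=3) = 8/55
Total weight = 2/55 + 8/55 = 2/11
P(X=2 | obs) = 2/55 / 2/11 = 1/5
P(X=3 | obs) = 8/55 / 2/11 = 4/5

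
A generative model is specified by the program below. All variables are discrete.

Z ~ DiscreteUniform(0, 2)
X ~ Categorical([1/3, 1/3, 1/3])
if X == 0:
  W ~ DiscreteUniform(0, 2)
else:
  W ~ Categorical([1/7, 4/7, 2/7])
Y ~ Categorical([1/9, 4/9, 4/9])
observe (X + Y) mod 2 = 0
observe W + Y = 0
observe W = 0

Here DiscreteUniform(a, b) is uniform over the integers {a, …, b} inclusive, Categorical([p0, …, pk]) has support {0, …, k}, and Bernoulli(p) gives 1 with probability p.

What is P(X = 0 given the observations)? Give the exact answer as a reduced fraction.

P(X = 0 | obs) = 7/10

Enumerate traces; 6 have nonzero weight after conditioning:
  (Z=0, X=0, W=0, Y=0) weight 1/243
  (Z=0, X=2, W=0, Y=0) weight 1/567
  (Z=1, X=0, W=0, Y=0) weight 1/243
  (Z=1, X=2, W=0, Y=0) weight 1/567
  (Z=2, X=0, W=0, Y=0) weight 1/243
  (Z=2, X=2, W=0, Y=0) weight 1/567
Group by X:
  weight(X=0) = 1/81
  weight(X=2) = 1/189
Total weight = 1/81 + 1/189 = 10/567
P(X=0 | obs) = 1/81 / 10/567 = 7/10
P(X=2 | obs) = 1/189 / 10/567 = 3/10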